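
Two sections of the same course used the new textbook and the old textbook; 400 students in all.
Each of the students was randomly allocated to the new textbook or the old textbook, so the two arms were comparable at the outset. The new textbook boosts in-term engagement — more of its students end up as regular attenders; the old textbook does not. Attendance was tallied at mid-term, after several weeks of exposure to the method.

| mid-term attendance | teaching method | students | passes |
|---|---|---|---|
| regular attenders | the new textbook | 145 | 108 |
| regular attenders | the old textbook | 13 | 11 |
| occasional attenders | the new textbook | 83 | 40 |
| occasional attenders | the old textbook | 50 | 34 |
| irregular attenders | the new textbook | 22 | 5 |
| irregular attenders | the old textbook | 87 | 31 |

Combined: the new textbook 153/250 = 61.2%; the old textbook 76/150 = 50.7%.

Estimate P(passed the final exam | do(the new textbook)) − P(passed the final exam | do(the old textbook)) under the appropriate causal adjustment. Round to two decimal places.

Stratifying would compare teaching methods among students the teaching methods themselves sorted into mid-term attendance groups — a form of selection on an intermediate. The unconditioned pooled rates give the total causal effect.
The causal difference is the pooled difference: 0.612 − 0.507 = +0.105.

+0.11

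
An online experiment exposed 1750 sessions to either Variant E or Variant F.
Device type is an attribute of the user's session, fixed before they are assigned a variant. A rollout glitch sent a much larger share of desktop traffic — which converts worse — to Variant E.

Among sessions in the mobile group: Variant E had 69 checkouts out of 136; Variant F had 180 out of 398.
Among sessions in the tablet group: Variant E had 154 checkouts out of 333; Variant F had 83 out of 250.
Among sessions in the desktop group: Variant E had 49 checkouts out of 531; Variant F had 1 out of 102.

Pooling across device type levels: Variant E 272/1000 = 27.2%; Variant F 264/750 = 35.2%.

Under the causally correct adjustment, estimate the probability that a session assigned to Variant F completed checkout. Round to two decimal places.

0.25

The device type-specific comparison favours Variant E throughout, but the pooled figures favour Variant F. The question is whether to condition on device type.
Device type satisfies the back-door criterion: it is not a descendant of the variant, and it blocks the spurious path from variant to outcome. Adjusting for it (i.e., using the within-device type rates) gives the causal effect.
Standardising Variant F to the population device type mix: 0.305·180/398 + 0.333·83/250 + 0.362·1/102 = 0.252.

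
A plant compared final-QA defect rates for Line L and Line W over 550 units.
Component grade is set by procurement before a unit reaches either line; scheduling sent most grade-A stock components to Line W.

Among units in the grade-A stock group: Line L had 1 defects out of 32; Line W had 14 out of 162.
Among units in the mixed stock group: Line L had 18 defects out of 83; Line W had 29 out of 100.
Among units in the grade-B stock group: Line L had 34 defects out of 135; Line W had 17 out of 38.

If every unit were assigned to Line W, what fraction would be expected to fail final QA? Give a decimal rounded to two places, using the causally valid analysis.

Since component grade is a pre-existing factor (not a product of the line) and it affects the outcome on its own, it is a confounder. The stratified rates, not the pooled rate, identify the causal effect.
Standardising Line W to the population component grade mix: 0.353·14/162 + 0.333·29/100 + 0.315·17/38 = 0.268.

0.27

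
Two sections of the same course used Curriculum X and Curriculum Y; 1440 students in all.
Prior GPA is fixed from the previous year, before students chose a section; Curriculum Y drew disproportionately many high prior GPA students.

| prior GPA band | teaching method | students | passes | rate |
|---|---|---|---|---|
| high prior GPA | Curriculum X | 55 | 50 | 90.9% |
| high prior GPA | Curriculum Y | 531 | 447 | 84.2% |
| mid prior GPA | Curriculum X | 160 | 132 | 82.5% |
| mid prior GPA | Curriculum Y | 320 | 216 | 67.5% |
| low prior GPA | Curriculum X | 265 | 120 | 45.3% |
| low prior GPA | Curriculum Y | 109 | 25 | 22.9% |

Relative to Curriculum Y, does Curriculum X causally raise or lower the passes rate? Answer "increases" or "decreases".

increases

Nothing the teaching method does changes prior GPA band; the imbalance is an allocation artefact. With prior GPA band also predicting the outcome, the pooled figure is confounded, and the within-stratum comparison is the causal one.
Within each level — high prior GPA: 90.9% vs 84.2%; mid prior GPA: 82.5% vs 67.5%; low prior GPA: 45.3% vs 22.9% — Curriculum X is higher every time.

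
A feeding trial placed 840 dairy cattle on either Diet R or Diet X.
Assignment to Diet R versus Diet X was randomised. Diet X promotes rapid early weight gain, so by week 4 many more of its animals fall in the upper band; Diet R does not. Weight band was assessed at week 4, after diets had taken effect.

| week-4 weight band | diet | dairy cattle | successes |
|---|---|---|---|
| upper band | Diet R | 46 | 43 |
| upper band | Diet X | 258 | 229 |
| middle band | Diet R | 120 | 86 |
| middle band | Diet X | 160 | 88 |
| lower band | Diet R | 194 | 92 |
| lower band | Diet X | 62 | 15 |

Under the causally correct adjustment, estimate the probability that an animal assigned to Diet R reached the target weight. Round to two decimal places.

0.61

Within every week-4 weight band level Diet R has the higher rate, yet pooled Diet X does — Simpson's reversal.
Week-4 weight band is recorded after the diet and is itself shifted by it — it sits on the causal path from diet to outcome. Conditioning on a mediator would strip out part of the effect we want; the pooled comparison gives the total causal effect.
So P(outcome | do(Diet R)) is just the pooled rate for Diet R: 221/360 = 0.614.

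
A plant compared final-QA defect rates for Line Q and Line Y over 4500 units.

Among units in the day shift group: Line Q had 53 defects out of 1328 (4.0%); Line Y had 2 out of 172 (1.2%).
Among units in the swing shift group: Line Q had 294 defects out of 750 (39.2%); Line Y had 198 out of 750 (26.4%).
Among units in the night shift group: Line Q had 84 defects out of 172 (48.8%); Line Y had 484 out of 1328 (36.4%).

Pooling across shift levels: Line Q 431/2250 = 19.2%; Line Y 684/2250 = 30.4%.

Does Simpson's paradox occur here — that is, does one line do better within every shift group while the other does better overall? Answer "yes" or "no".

yes

Within each shift level (day shift 4.0% vs 1.2%; swing shift 39.2% vs 26.4%; night shift 48.8% vs 36.4%), Line Y has the lower rate every time. Pooled: 19.2% vs 30.4% — Line Q has the lower rate overall. The two comparisons disagree.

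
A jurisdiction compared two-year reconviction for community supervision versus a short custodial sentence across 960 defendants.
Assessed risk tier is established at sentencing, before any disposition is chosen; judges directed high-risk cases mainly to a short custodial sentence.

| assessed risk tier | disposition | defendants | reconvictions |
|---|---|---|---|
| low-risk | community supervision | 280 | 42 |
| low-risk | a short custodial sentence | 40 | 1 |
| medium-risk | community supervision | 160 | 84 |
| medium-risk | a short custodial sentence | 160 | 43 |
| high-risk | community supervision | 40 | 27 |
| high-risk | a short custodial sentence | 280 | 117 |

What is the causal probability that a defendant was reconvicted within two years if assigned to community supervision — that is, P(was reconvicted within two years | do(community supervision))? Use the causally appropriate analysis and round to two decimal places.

Here assessed risk tier is a common cause — it drives both which disposition a case falls under and the outcome. The crude comparison mixes populations; the stratum-specific rates are the causally relevant ones.
Standardising community supervision to the population assessed risk tier mix: 0.333·42/280 + 0.333·84/160 + 0.333·27/40 = 0.450.

0.45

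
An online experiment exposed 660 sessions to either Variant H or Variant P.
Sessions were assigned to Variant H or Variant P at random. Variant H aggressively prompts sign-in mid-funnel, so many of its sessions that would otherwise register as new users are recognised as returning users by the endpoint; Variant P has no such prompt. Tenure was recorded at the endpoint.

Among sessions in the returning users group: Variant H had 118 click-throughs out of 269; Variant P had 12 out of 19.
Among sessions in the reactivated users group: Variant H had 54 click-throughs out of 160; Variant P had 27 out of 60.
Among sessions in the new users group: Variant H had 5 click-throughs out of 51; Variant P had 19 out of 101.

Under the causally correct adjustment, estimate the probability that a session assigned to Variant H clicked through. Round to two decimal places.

Stratifying would compare variants among sessions the variants themselves sorted into user tenure groups — a form of selection on an intermediate. The unconditioned pooled rates give the total causal effect.
So P(outcome | do(Variant H)) is just the pooled rate for Variant H: 177/480 = 0.369.

0.37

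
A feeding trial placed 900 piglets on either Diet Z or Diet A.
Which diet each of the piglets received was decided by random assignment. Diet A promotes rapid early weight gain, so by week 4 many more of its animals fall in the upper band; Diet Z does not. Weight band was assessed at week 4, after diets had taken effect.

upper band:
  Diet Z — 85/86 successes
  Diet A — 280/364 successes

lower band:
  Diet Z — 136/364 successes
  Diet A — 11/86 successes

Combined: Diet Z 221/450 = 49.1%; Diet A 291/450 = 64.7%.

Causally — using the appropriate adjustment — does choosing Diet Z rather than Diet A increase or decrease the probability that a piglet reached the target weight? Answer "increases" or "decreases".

decreases

Within every week-4 weight band level Diet Z has the higher rate, yet pooled Diet A does — Simpson's reversal.
Week-4 weight band is recorded after the diet and is itself shifted by it — it sits on the causal path from diet to outcome. Conditioning on a mediator would strip out part of the effect we want; the pooled comparison gives the total causal effect.
Pooled: Diet Z 49.1% vs Diet A 64.7%; Diet A is higher overall.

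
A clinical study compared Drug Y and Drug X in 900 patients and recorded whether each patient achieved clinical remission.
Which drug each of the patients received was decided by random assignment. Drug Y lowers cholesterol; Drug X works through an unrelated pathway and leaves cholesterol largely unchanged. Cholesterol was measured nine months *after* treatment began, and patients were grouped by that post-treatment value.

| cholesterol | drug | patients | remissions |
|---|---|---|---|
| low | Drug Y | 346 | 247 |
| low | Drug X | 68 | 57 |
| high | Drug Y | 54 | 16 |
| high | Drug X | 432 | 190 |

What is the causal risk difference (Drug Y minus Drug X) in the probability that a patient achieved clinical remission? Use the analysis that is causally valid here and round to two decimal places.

+0.16

Cholesterol is downstream of the drug. One should not condition on a consequence of treatment, so the overall rates are the right comparison.
The causal difference is the pooled difference: 0.657 − 0.494 = +0.164.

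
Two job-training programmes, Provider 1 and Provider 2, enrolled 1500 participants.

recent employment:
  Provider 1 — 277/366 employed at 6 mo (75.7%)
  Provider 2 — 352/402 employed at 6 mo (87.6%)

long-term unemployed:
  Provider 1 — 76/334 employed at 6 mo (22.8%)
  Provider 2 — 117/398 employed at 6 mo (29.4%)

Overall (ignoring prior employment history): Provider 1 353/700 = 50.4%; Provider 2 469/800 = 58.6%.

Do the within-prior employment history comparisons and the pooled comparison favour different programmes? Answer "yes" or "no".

no

Within each prior employment history level (recent employment 75.7% vs 87.6%; long-term unemployed 22.8% vs 29.4%), Provider 2 has the higher rate every time. Pooled: 50.4% vs 58.6% — Provider 2 has the higher rate overall. They agree.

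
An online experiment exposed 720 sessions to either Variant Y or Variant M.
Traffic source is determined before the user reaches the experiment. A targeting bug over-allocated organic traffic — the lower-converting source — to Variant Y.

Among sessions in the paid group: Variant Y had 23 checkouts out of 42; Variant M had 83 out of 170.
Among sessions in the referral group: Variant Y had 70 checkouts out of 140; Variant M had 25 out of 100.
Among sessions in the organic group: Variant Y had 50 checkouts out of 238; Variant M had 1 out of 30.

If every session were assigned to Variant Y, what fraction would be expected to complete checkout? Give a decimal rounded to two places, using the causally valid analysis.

The imbalance in traffic source arose from how sessions were allocated, not from anything the variant did; and traffic source independently affects the outcome. The pooled gap is confounded — condition on traffic source.
Standardising Variant Y to the population traffic source mix: 0.294·23/42 + 0.333·70/140 + 0.372·50/238 = 0.406.

0.41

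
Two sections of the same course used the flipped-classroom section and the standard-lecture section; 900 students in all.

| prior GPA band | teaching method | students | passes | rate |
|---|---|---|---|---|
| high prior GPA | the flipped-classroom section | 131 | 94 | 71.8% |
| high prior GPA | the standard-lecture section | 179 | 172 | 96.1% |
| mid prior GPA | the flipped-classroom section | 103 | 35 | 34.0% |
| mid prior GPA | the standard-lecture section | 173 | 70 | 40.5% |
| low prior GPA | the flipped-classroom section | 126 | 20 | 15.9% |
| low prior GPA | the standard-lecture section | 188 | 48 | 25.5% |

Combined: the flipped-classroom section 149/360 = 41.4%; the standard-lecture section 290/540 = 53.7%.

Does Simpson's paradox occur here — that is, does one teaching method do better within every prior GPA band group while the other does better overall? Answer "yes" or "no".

no

Within each prior GPA band level (high prior GPA 71.8% vs 96.1%; mid prior GPA 34.0% vs 40.5%; low prior GPA 15.9% vs 25.5%), the standard-lecture section has the higher rate every time. Pooled: 41.4% vs 53.7% — the standard-lecture section has the higher rate overall. They agree.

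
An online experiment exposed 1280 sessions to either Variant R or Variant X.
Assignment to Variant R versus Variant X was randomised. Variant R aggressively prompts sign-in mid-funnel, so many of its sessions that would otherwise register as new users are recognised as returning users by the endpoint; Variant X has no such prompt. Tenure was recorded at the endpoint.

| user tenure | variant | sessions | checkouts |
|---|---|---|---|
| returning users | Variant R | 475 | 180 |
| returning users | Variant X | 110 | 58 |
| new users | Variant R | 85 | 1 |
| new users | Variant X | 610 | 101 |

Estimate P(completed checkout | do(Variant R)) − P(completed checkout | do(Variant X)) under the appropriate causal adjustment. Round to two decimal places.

The user tenure-specific comparison favours Variant X throughout, but the pooled figures favour Variant R. The question is whether to condition on user tenure.
User tenure is downstream of the variant. One should not condition on a consequence of treatment, so the overall rates are the right comparison.
The causal difference is the pooled difference: 0.323 − 0.221 = +0.102.

+0.10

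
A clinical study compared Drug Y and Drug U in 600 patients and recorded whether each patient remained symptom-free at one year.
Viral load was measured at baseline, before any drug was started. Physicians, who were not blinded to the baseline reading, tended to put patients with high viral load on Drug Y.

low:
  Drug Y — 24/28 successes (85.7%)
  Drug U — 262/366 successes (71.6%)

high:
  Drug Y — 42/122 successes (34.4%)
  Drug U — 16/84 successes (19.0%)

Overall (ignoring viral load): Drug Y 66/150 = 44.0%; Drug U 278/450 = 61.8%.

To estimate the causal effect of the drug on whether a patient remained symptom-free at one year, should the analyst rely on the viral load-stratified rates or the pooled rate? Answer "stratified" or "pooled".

stratified

The viral load-specific comparison favours Drug Y throughout, but the pooled figures favour Drug U. The question is whether to condition on viral load.
Viral load is set before the drug has any effect — it is not caused by the drug — and it independently drives the outcome. That makes it a confounder, so the causal comparison is within viral load levels.
Within each level — low: 85.7% vs 71.6%; high: 34.4% vs 19.0% — Drug Y is higher every time.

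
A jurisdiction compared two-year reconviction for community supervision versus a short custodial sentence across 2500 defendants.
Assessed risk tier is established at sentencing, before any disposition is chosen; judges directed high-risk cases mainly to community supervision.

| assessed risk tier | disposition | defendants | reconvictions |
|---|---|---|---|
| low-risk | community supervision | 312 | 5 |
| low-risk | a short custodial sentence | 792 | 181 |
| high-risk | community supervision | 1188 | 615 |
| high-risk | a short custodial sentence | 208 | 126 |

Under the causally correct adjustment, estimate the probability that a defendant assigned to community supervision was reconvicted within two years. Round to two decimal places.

0.30

The imbalance in assessed risk tier arose from how defendants were allocated, not from anything the disposition did; and assessed risk tier independently affects the outcome. The pooled gap is confounded — condition on assessed risk tier.
Standardising community supervision to the population assessed risk tier mix: 0.442·5/312 + 0.558·615/1188 = 0.296.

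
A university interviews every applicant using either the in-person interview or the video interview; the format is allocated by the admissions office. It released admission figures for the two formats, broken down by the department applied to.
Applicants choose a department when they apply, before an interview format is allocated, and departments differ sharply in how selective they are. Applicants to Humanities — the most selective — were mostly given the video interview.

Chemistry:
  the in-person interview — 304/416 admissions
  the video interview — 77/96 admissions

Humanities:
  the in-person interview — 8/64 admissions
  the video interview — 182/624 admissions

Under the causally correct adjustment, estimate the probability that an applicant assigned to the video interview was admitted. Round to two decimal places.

0.51

Since department is a pre-existing factor (not a product of the interview format) and it affects the outcome on its own, it is a confounder. The stratified rates, not the pooled rate, identify the causal effect.
Standardising the video interview to the population department mix: 0.427·77/96 + 0.573·182/624 = 0.509.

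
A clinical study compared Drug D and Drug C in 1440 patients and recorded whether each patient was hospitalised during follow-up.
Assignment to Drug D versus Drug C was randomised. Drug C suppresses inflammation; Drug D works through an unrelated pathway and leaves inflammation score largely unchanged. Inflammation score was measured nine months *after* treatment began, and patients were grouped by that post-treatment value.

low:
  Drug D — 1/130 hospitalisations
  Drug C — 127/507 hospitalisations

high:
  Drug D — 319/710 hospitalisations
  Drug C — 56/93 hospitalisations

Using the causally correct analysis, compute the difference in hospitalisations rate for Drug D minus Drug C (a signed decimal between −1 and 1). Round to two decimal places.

+0.08

The distribution of inflammation score is itself part of what the drug does — it is an intermediate outcome. Holding it fixed would remove that part of the effect; the total effect is the pooled difference.
The causal difference is the pooled difference: 0.381 − 0.305 = +0.076.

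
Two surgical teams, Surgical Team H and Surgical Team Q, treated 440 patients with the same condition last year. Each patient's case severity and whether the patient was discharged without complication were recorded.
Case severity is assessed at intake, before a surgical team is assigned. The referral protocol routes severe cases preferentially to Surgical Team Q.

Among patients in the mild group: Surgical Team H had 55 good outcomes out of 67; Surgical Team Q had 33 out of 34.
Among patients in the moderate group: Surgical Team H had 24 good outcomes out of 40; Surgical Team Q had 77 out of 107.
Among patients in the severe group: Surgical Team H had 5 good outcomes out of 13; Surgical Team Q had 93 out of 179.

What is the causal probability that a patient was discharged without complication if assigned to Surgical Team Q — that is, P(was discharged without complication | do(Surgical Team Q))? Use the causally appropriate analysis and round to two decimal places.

0.69

Within every case severity level Surgical Team Q has the higher rate, yet pooled Surgical Team H does — Simpson's reversal.
Case severity satisfies the back-door criterion: it is not a descendant of the surgical team, and it blocks the spurious path from surgical team to outcome. Adjusting for it (i.e., using the within-case severity rates) gives the causal effect.
Standardising Surgical Team Q to the population case severity mix: 0.230·33/34 + 0.334·77/107 + 0.436·93/179 = 0.690.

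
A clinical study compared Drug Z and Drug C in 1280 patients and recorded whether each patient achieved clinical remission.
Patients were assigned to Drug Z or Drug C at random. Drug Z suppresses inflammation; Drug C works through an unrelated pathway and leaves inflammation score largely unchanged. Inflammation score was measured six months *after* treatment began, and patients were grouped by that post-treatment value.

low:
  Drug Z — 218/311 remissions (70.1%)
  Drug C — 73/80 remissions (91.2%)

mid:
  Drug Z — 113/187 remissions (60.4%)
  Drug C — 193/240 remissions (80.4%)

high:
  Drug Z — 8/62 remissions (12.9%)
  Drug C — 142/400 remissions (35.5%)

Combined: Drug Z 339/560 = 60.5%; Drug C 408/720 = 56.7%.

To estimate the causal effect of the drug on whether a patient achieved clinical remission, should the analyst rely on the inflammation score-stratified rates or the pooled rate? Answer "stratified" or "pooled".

pooled

Inflammation score lies on the pathway drug → inflammation score → outcome, so adjusting for it blocks the indirect effect. For the total causal effect of drug, use the unadjusted pooled rates.
Pooled: Drug Z 60.5% vs Drug C 56.7%; Drug Z is higher overall.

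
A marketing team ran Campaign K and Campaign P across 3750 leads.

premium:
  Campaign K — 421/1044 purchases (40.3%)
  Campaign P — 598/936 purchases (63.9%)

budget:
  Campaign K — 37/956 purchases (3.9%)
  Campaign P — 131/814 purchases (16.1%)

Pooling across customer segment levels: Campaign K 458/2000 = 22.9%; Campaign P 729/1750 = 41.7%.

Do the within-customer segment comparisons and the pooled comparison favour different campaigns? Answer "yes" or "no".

Within each customer segment level (premium 40.3% vs 63.9%; budget 3.9% vs 16.1%), Campaign P has the higher rate every time. Pooled: 22.9% vs 41.7% — Campaign P has the higher rate overall. They agree.

no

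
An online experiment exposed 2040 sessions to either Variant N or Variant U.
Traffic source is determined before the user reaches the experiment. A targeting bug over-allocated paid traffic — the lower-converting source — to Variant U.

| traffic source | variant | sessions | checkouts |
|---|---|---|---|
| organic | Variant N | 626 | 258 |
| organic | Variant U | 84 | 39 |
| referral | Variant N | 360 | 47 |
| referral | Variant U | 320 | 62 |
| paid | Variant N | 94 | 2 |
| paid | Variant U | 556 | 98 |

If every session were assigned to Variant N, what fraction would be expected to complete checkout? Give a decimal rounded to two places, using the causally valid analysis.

The imbalance in traffic source arose from how sessions were allocated, not from anything the variant did; and traffic source independently affects the outcome. The pooled gap is confounded — condition on traffic source.
Standardising Variant N to the population traffic source mix: 0.348·258/626 + 0.333·47/360 + 0.319·2/94 = 0.194.

0.19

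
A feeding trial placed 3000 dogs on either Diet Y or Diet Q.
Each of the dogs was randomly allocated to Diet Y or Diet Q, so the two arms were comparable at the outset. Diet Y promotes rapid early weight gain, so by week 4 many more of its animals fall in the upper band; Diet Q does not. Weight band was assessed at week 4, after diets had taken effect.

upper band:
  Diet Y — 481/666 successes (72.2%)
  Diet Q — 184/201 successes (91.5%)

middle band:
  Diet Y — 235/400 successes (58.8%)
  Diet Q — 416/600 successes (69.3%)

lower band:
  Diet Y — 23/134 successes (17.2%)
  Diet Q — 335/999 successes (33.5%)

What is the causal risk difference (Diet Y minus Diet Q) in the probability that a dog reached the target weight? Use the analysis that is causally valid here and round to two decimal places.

+0.10

Week-4 weight band lies on the pathway diet → week-4 weight band → outcome, so adjusting for it blocks the indirect effect. For the total causal effect of diet, use the unadjusted pooled rates.
The causal difference is the pooled difference: 0.616 − 0.519 = +0.096.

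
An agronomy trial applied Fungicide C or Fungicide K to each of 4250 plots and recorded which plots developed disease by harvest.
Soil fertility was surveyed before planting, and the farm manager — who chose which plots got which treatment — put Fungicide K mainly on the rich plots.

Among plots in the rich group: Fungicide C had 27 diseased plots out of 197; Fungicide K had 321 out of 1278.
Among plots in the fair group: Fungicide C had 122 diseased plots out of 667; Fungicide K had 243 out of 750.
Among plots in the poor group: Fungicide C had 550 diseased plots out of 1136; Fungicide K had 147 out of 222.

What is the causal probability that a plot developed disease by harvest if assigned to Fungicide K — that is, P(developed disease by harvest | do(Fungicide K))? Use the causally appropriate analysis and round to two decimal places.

Fungicide C is lower inside every soil fertility stratum but Fungicide K is lower in aggregate. Whether to stratify depends on how soil fertility relates to the fungicide.
Since soil fertility is a pre-existing factor (not a product of the fungicide) and it affects the outcome on its own, it is a confounder. The stratified rates, not the pooled rate, identify the causal effect.
Standardising Fungicide K to the population soil fertility mix: 0.347·321/1278 + 0.333·243/750 + 0.320·147/222 = 0.407.

0.41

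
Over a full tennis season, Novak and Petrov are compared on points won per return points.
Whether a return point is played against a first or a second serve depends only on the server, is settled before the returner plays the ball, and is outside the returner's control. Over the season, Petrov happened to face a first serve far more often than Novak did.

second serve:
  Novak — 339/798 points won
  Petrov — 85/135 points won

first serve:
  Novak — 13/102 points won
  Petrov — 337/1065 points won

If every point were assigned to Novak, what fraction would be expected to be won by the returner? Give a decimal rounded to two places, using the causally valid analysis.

The serve type-specific comparison favours Petrov throughout, but the pooled figures favour Novak. The question is whether to condition on serve type.
Serve type differs across players for reasons unrelated to any effect of the player itself, and it separately predicts the outcome — a classic confounder. We must compare within serve type levels.
Standardising Novak to the population serve type mix: 0.444·339/798 + 0.556·13/102 = 0.260.

0.26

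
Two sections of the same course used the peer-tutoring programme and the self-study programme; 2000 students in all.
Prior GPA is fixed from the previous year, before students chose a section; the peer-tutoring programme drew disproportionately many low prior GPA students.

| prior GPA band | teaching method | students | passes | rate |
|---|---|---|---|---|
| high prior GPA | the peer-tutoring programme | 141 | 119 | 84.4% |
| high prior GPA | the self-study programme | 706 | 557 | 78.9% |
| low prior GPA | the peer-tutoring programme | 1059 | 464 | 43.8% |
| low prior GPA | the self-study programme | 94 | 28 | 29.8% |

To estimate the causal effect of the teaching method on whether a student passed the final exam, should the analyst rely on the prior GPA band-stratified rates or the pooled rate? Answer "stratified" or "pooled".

stratified

The stratified and pooled comparisons disagree (the peer-tutoring programme wins within each prior GPA band; the self-study programme wins overall), so the answer turns on the causal role of prior GPA band.
Here prior GPA band is a common cause — it drives both which teaching method a case falls under and the outcome. The crude comparison mixes populations; the stratum-specific rates are the causally relevant ones.
Within each level — high prior GPA: 84.4% vs 78.9%; low prior GPA: 43.8% vs 29.8% — the peer-tutoring programme is higher every time.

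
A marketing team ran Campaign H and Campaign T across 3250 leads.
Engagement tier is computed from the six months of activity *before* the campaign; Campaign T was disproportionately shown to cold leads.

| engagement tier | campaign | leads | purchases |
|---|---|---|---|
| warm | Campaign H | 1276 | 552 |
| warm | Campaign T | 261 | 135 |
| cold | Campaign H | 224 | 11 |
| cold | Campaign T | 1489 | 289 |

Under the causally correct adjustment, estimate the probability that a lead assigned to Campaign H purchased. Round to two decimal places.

The engagement tier-specific comparison favours Campaign T throughout, but the pooled figures favour Campaign H. The question is whether to condition on engagement tier.
Here engagement tier is a common cause — it drives both which campaign a case falls under and the outcome. The crude comparison mixes populations; the stratum-specific rates are the causally relevant ones.
Standardising Campaign H to the population engagement tier mix: 0.473·552/1276 + 0.527·11/224 = 0.230.

0.23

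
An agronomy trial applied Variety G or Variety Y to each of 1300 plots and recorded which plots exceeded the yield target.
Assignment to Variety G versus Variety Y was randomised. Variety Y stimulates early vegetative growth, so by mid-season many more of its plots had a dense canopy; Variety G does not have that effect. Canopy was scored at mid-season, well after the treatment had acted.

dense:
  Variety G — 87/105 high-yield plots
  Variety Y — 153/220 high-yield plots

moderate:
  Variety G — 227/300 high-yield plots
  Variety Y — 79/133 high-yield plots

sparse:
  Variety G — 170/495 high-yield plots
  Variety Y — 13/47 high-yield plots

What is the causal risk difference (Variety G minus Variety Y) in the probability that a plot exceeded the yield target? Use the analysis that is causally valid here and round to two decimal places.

The distribution of mid-season canopy is itself part of what the variety does — it is an intermediate outcome. Holding it fixed would remove that part of the effect; the total effect is the pooled difference.
The causal difference is the pooled difference: 0.538 − 0.613 = -0.075.

-0.07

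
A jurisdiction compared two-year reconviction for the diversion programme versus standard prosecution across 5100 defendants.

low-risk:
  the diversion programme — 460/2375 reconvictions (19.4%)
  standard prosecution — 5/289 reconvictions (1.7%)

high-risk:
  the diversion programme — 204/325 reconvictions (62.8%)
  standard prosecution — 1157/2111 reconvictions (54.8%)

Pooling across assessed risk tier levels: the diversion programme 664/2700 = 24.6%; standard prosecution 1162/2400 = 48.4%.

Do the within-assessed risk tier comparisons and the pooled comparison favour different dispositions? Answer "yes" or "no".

Within each assessed risk tier level (low-risk 19.4% vs 1.7%; high-risk 62.8% vs 54.8%), standard prosecution has the lower rate every time. Pooled: 24.6% vs 48.4% — the diversion programme has the lower rate overall. The two comparisons disagree.

yes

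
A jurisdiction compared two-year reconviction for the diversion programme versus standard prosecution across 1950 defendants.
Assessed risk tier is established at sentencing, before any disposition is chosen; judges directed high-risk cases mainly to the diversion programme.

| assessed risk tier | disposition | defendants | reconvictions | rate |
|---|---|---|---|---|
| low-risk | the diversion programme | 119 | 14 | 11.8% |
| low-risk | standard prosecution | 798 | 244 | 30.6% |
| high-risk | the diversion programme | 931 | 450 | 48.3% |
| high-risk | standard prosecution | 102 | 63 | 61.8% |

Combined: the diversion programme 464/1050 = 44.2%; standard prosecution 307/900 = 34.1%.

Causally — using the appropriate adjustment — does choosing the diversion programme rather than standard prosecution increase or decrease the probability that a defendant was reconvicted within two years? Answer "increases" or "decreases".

decreases

The stratified and pooled comparisons disagree (the diversion programme wins within each assessed risk tier; standard prosecution wins overall), so the answer turns on the causal role of assessed risk tier.
The imbalance in assessed risk tier arose from how defendants were allocated, not from anything the disposition did; and assessed risk tier independently affects the outcome. The pooled gap is confounded — condition on assessed risk tier.
Within each level — low-risk: 11.8% vs 30.6%; high-risk: 48.3% vs 61.8% — the diversion programme is lower every time.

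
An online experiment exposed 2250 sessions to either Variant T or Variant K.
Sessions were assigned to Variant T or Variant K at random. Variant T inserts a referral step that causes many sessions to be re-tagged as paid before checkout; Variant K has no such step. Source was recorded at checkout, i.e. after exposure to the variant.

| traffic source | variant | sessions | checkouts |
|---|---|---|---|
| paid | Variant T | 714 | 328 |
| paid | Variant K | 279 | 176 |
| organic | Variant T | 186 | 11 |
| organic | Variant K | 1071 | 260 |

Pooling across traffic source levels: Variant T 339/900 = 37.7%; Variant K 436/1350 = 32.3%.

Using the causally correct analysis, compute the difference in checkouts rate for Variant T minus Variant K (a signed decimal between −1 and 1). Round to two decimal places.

Variant K is higher inside every traffic source stratum but Variant T is higher in aggregate. Whether to stratify depends on how traffic source relates to the variant.
The distribution of traffic source is itself part of what the variant does — it is an intermediate outcome. Holding it fixed would remove that part of the effect; the total effect is the pooled difference.
The causal difference is the pooled difference: 0.377 − 0.323 = +0.054.

+0.05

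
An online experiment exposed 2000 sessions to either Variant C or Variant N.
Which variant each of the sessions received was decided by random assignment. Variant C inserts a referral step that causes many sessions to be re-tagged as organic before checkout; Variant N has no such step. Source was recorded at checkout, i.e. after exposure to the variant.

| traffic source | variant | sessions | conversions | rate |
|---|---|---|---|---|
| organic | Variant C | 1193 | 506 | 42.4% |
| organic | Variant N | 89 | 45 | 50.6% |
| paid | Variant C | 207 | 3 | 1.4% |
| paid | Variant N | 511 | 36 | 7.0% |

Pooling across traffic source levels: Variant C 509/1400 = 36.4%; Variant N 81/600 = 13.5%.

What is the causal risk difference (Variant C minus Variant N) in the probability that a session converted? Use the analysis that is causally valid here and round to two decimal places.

+0.23

Traffic source is downstream of the variant. One should not condition on a consequence of treatment, so the overall rates are the right comparison.
The causal difference is the pooled difference: 0.364 − 0.135 = +0.229.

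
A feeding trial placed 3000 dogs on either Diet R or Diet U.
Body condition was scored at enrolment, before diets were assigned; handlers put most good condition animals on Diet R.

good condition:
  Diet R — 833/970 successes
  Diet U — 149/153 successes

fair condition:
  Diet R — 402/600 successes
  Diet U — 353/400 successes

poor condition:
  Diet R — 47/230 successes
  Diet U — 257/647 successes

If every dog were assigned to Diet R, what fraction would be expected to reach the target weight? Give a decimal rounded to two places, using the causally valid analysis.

0.60

The stratified and pooled comparisons disagree (Diet U wins within each starting body condition; Diet R wins overall), so the answer turns on the causal role of starting body condition.
Nothing the diet does changes starting body condition; the imbalance is an allocation artefact. With starting body condition also predicting the outcome, the pooled figure is confounded, and the within-stratum comparison is the causal one.
Standardising Diet R to the population starting body condition mix: 0.374·833/970 + 0.333·402/600 + 0.292·47/230 = 0.605.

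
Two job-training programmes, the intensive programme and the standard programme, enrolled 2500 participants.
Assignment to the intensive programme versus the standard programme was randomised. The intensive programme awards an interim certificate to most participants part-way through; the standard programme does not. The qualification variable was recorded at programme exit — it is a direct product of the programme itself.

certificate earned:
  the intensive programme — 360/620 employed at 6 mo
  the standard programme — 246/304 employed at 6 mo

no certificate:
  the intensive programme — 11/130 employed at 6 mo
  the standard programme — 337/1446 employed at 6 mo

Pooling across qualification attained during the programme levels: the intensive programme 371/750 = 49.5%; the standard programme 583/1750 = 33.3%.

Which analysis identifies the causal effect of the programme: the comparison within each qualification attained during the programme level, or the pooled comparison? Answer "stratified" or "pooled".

pooled

Qualification attained during the programme is downstream of the programme. One should not condition on a consequence of treatment, so the overall rates are the right comparison.
Pooled: the intensive programme 49.5% vs the standard programme 33.3%; the intensive programme is higher overall.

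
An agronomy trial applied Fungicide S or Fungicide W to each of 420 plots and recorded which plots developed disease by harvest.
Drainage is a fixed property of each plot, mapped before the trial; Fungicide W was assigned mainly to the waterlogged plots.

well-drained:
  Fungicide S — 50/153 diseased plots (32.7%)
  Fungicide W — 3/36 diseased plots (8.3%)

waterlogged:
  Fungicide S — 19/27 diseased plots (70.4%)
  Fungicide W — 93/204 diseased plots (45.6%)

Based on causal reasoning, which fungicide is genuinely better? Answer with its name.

Fungicide W is lower inside every field drainage stratum but Fungicide S is lower in aggregate. Whether to stratify depends on how field drainage relates to the fungicide.
Here field drainage is a common cause — it drives both which fungicide a case falls under and the outcome. The crude comparison mixes populations; the stratum-specific rates are the causally relevant ones.
Within each level — well-drained: 32.7% vs 8.3%; waterlogged: 70.4% vs 45.6% — Fungicide W is lower every time.

Fungicide W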